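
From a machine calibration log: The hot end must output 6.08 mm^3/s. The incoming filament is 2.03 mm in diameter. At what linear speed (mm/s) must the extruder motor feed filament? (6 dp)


A = pi*(2.03/2)^2 = 3.236547
v = 6.08 / 3.236547 = 1.878545 mm/s


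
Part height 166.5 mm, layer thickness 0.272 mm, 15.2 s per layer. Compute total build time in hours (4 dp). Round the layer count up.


Layers = ceil(166.5/0.272) = 613
t = 613 * 15.2 / 3600 = 2.5882 hrs


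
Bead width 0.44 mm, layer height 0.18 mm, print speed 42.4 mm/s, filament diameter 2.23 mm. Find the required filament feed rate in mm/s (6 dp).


Q = 0.44 * 0.18 * 42.4 = 3.35808 mm^3/s
A_fil = pi*(2.23/2)^2 = 3.90570653 mm^2
v_feed = 3.35808 / 3.90570653 = 0.859788 mm/s


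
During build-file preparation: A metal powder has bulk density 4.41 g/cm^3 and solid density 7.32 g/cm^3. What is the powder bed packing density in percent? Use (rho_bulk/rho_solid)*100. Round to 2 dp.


Packing = (4.41/7.32)*100 = 60.25 %


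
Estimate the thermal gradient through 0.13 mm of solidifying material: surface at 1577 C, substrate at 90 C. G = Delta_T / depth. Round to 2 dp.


G = (1577-90)/0.13 = 11438.46 C/mm


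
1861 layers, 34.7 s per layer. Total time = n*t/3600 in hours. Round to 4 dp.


t = 1861 * 34.7 / 3600 = 17.938 hrs


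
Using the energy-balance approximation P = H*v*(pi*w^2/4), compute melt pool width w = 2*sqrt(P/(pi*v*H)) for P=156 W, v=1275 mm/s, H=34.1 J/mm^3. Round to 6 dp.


w = 2*sqrt(156/(pi*1275*34.1)) = 0.06759 mm


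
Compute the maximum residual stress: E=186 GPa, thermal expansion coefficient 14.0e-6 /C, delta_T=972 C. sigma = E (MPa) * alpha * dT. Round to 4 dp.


sigma = 186*1000 * 14.0e-6 * 972 = 2531.088 MPa


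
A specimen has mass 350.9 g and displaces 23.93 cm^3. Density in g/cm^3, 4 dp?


rho = 350.9 / 23.93 = 14.6636 g/cm^3


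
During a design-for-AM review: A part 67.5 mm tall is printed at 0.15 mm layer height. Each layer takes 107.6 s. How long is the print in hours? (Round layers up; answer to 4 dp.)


Layers = ceil(67.5/0.15) = 450
t = 450 * 107.6 / 3600 = 13.45 hrs


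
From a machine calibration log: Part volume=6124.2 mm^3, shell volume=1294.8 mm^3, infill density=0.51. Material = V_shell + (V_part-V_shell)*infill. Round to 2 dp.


V_infill = (6124.2 - 1294.8) * 0.51 = 2462.99
V_total = 1294.8 + 2462.99 = 3757.79 mm^3


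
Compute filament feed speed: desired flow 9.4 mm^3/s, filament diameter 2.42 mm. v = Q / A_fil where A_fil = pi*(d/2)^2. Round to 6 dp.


A = pi*(2.42/2)^2 = 4.599606
v = 9.4 / 4.599606 = 2.043653 mm/s


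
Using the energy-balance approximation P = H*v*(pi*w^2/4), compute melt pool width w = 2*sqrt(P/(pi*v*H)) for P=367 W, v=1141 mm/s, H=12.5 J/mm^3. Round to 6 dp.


w = 2*sqrt(367/(pi*1141*12.5)) = 0.181005 mm


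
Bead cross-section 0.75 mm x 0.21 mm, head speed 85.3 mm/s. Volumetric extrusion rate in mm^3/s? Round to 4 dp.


Rate = 0.75 * 0.21 * 85.3 = 13.4348 mm^3/s


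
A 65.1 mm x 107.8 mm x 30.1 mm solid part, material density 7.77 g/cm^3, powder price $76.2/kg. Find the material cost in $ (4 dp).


V = 65.1 * 107.8 * 30.1 = 211235.178 mm^3 = 211.235178 cm^3
Mass = 211.235178 * 7.77 / 1000 = 1.64129733 kg
Cost = 1.64129733 * 76.2 = 125.0669 $


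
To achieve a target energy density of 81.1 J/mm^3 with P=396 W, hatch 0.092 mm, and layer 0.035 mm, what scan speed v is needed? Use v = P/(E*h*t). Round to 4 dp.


v = 396 / (81.1*0.092*0.035) = 1516.4164 mm/s


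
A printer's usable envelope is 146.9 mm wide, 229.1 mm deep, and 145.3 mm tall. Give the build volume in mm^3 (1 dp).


V = 146.9 * 229.1 * 145.3 = 4890041.0 mm^3


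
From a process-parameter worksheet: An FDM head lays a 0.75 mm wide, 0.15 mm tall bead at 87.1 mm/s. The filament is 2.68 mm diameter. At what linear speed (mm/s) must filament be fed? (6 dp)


Q = 0.75 * 0.15 * 87.1 = 9.79875 mm^3/s
A_fil = pi*(2.68/2)^2 = 5.64104377 mm^2
v_feed = 9.79875 / 5.64104377 = 1.737046 mm/s


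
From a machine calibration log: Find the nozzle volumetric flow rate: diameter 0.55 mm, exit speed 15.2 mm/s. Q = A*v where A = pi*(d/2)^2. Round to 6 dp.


A = pi*(0.55/2)^2 = 0.23758294 mm^2
Q = 0.23758294 * 15.2 = 3.611261 mm^3/s


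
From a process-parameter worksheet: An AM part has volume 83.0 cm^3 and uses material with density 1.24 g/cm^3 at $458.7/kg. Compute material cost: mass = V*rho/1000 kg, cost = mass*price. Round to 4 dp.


Mass = 83.0*1.24/1000 = 0.10292 kg
Cost = 0.10292 * 458.7 = 47.2094 $


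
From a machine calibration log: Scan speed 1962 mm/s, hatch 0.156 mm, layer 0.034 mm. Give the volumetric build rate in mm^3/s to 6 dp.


Rate = 1962 * 0.156 * 0.034 = 10.406448 mm^3/s


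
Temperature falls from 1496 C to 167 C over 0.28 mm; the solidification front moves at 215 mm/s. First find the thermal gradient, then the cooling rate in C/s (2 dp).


G = (1496-167)/0.28 = 4746.42857143 C/mm
CR = 4746.42857143 * 215 = 1020482.14 C/s


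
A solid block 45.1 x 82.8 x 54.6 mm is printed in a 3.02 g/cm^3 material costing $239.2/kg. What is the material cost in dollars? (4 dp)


V = 45.1 * 82.8 * 54.6 = 203891.688 mm^3 = 203.891688 cm^3
Mass = 203.891688 * 3.02 / 1000 = 0.6157529 kg
Cost = 0.6157529 * 239.2 = 147.2881 $


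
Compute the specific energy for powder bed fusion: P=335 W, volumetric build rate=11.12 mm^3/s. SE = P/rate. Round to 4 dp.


SE = 335 / 11.12 = 30.1259 J/mm^3


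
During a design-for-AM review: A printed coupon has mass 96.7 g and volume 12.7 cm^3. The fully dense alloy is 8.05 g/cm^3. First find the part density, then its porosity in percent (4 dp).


rho_part = 96.7 / 12.7 = 7.61417323 g/cm^3
Porosity = (1 - 7.61417323/8.05)*100 = 5.414 %


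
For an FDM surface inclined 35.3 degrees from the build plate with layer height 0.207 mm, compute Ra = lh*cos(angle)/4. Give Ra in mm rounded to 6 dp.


Ra = 0.207 * cos(35.3) / 4 = 0.042235 mm


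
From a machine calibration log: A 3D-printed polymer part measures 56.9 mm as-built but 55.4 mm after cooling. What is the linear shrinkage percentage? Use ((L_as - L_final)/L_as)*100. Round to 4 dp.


Shrinkage = ((56.9-55.4)/56.9)*100 = 2.6362 %


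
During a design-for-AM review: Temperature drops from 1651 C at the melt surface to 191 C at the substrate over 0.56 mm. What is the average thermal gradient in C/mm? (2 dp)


G = (1651-191)/0.56 = 2607.14 C/mm


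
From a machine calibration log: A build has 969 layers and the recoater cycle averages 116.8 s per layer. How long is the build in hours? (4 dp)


t = 969 * 116.8 / 3600 = 31.4387 hrs


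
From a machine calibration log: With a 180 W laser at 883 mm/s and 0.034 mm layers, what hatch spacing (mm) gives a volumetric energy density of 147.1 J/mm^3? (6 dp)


h = 180 / (147.1*883*0.034) = 0.040759 mm


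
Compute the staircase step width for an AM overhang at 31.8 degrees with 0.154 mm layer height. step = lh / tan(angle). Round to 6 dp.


step = 0.154 / tan(31.8) = 0.248377 mm


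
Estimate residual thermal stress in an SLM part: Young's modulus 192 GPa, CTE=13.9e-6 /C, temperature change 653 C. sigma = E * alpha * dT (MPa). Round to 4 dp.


sigma = 192*1000 * 13.9e-6 * 653 = 1742.7264 MPa


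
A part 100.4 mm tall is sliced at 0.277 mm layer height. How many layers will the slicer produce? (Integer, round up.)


Layers = ceil(100.4/0.277) = 363


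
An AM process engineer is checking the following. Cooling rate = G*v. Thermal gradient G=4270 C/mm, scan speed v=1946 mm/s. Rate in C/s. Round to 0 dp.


CR = 4270 * 1946 = 8309420 C/s


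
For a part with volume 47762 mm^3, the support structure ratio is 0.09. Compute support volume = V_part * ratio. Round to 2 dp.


V_support = 47762 * 0.09 = 4298.58 mm^3


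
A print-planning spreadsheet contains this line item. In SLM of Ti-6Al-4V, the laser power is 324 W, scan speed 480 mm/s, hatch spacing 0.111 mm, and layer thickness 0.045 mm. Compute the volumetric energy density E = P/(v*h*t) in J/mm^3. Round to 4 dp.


E = 324 / (480*0.111*0.045) = 135.1351 J/mm^3


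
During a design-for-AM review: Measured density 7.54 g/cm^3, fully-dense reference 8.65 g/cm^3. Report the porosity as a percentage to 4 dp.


Porosity = (1-7.54/8.65)*100 = 12.8324 %


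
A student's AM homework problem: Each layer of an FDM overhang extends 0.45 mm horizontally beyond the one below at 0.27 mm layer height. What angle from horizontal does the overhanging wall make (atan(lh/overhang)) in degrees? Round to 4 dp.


angle = atan(0.27/0.45) = 30.9638 degrees


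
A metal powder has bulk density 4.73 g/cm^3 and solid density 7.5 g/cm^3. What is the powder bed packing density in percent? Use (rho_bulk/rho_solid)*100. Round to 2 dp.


Packing = (4.73/7.5)*100 = 63.07 %


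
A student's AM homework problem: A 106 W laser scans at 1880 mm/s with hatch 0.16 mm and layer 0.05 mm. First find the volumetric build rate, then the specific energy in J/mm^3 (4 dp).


Build rate = 1880 * 0.16 * 0.05 = 15.04 mm^3/s
SE = 106 / 15.04 = 7.0479 J/mm^3


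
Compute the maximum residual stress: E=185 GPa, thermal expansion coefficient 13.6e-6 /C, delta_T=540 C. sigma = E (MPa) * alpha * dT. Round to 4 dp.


sigma = 185*1000 * 13.6e-6 * 540 = 1358.64 MPa


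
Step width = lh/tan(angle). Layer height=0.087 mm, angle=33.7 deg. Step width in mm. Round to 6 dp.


step = 0.087 / tan(33.7) = 0.130451 mm


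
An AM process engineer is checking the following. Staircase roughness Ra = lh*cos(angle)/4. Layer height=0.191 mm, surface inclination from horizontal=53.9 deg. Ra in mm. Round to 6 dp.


Ra = 0.191 * cos(53.9) / 4 = 0.028134 mm


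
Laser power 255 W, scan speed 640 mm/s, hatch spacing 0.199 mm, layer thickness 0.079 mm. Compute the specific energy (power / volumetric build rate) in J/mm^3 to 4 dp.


Build rate = 640 * 0.199 * 0.079 = 10.06144 mm^3/s
SE = 255 / 10.06144 = 25.3443 J/mm^3


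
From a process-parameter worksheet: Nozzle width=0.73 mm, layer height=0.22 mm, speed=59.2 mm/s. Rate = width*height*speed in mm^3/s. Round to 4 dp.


Rate = 0.73 * 0.22 * 59.2 = 9.5075 mm^3/s


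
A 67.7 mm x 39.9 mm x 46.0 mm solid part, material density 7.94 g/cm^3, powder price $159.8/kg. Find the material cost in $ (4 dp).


V = 67.7 * 39.9 * 46.0 = 124256.58 mm^3 = 124.25658 cm^3
Mass = 124.25658 * 7.94 / 1000 = 0.98659725 kg
Cost = 0.98659725 * 159.8 = 157.6582 $


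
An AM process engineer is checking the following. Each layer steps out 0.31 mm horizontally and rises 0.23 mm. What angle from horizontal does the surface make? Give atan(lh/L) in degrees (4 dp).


angle = atan(0.23/0.31) = 36.573 degrees


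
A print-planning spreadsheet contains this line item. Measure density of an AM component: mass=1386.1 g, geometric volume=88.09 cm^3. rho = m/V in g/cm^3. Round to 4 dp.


rho = 1386.1 / 88.09 = 15.735 g/cm^3


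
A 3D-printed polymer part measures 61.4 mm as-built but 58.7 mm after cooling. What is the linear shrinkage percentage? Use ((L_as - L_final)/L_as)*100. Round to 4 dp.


Shrinkage = ((61.4-58.7)/61.4)*100 = 4.3974 %


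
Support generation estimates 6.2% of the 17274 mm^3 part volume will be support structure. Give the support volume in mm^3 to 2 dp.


V_support = 17274 * 0.062 = 1070.99 mm^3


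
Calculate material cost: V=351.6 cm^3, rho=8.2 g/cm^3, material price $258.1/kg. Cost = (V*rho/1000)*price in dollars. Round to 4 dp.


Mass = 351.6*8.2/1000 = 2.88312 kg
Cost = 2.88312 * 258.1 = 744.1333 $


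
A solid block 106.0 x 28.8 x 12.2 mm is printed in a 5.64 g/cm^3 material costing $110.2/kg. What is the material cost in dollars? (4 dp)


V = 106.0 * 28.8 * 12.2 = 37244.16 mm^3 = 37.24416 cm^3
Mass = 37.24416 * 5.64 / 1000 = 0.21005706 kg
Cost = 0.21005706 * 110.2 = 23.1483 $


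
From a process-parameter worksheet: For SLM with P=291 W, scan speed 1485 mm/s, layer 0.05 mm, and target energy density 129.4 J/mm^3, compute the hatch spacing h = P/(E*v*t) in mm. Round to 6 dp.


h = 291 / (129.4*1485*0.05) = 0.030287 mm


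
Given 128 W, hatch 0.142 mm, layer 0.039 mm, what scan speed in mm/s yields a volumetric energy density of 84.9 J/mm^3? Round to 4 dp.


v = 128 / (84.9*0.142*0.039) = 272.2384 mm/s


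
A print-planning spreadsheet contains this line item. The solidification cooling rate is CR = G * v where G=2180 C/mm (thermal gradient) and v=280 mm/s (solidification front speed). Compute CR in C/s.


CR = 2180 * 280 = 610400 C/s


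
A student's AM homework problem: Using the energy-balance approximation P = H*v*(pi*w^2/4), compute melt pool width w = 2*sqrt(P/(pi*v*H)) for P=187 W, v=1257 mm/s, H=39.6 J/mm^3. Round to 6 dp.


w = 2*sqrt(187/(pi*1257*39.6)) = 0.069161 mm


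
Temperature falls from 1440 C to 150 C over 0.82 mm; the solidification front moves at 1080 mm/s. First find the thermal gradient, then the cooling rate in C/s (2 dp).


G = (1440-150)/0.82 = 1573.17073171 C/mm
CR = 1573.17073171 * 1080 = 1699024.39 C/s


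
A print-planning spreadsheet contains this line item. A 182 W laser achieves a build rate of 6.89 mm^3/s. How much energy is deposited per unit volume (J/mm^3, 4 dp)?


SE = 182 / 6.89 = 26.4151 J/mm^3


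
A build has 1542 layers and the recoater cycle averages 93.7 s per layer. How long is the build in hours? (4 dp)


t = 1542 * 93.7 / 3600 = 40.1348 hrs


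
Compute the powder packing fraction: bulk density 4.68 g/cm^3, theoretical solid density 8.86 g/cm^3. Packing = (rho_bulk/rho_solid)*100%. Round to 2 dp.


Packing = (4.68/8.86)*100 = 52.82 %


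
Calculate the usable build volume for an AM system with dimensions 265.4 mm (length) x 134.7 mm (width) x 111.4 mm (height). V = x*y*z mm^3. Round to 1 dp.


V = 265.4 * 134.7 * 111.4 = 3982480.9 mm^3


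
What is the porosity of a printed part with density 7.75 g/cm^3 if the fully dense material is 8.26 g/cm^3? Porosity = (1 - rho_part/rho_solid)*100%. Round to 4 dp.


Porosity = (1-7.75/8.26)*100 = 6.1743 %


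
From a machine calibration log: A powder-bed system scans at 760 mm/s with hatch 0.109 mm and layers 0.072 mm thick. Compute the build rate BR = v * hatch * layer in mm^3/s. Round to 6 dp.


Rate = 760 * 0.109 * 0.072 = 5.96448 mm^3/s


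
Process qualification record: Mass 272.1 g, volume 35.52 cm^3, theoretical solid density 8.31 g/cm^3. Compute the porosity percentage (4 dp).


rho_part = 272.1 / 35.52 = 7.66047297 g/cm^3
Porosity = (1 - 7.66047297/8.31)*100 = 7.8162 %


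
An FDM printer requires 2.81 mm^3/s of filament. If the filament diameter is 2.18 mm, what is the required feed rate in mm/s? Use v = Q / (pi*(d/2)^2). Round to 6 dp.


A = pi*(2.18/2)^2 = 3.732526
v = 2.81 / 3.732526 = 0.752841 mm/s


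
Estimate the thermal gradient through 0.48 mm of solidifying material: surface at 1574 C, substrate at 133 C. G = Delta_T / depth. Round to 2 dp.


G = (1574-133)/0.48 = 3002.08 C/mm


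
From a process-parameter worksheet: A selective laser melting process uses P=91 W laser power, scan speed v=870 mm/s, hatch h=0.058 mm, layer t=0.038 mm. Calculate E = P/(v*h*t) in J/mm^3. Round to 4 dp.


E = 91 / (870*0.058*0.038) = 47.4581 J/mm^3


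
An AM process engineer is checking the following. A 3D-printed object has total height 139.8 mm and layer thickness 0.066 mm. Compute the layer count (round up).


Layers = ceil(139.8/0.066) = 2119


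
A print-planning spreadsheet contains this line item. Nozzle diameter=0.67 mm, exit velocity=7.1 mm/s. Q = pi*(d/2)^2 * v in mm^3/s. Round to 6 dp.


A = pi*(0.67/2)^2 = 0.35256524 mm^2
Q = 0.35256524 * 7.1 = 2.503213 mm^3/s


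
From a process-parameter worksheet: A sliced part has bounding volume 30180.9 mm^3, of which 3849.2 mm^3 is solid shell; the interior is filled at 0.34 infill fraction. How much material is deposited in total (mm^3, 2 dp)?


V_infill = (30180.9 - 3849.2) * 0.34 = 8952.78
V_total = 3849.2 + 8952.78 = 12801.98 mm^3


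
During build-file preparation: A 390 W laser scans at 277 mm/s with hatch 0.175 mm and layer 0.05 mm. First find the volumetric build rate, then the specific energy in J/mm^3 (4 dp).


Build rate = 277 * 0.175 * 0.05 = 2.42375 mm^3/s
SE = 390 / 2.42375 = 160.9077 J/mm^3


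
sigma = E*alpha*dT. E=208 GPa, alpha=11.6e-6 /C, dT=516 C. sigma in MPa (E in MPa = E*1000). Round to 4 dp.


sigma = 208*1000 * 11.6e-6 * 516 = 1245.0048 MPa


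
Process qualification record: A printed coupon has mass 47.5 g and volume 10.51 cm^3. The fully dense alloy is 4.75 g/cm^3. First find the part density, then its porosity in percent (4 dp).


rho_part = 47.5 / 10.51 = 4.51950523 g/cm^3
Porosity = (1 - 4.51950523/4.75)*100 = 4.8525 %


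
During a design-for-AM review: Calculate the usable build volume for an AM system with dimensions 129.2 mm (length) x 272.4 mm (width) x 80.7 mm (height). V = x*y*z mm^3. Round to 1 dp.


V = 129.2 * 272.4 * 80.7 = 2840162.3 mm^3


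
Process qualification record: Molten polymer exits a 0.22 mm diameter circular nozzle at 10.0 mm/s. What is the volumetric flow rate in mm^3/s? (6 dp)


A = pi*(0.22/2)^2 = 0.03801327 mm^2
Q = 0.03801327 * 10.0 = 0.380133 mm^3/s


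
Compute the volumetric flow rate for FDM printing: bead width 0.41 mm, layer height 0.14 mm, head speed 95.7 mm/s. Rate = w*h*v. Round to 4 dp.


Rate = 0.41 * 0.14 * 95.7 = 5.4932 mm^3/s


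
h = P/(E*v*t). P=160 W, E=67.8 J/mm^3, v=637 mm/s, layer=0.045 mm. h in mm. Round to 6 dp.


h = 160 / (67.8*637*0.045) = 0.082326 mm


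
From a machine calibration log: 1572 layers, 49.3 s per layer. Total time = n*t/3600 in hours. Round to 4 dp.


t = 1572 * 49.3 / 3600 = 21.5277 hrs


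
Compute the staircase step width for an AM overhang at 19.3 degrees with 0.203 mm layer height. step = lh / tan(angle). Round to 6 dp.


step = 0.203 / tan(19.3) = 0.579677 mm


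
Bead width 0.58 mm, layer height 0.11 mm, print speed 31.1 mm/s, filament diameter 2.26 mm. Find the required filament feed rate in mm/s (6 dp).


Q = 0.58 * 0.11 * 31.1 = 1.98418 mm^3/s
A_fil = pi*(2.26/2)^2 = 4.01149966 mm^2
v_feed = 1.98418 / 4.01149966 = 0.494623 mm/s


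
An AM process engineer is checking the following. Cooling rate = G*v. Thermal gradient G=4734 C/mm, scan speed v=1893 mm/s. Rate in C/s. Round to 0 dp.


CR = 4734 * 1893 = 8961462 C/s


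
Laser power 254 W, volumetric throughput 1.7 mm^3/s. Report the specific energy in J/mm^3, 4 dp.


SE = 254 / 1.7 = 149.4118 J/mm^3


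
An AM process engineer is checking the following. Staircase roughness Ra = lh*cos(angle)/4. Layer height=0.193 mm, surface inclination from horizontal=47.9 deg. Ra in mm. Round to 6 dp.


Ra = 0.193 * cos(47.9) / 4 = 0.032348 mm


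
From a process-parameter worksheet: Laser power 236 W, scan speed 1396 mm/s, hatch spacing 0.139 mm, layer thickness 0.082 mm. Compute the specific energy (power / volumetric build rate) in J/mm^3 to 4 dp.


Build rate = 1396 * 0.139 * 0.082 = 15.911608 mm^3/s
SE = 236 / 15.911608 = 14.8319 J/mm^3


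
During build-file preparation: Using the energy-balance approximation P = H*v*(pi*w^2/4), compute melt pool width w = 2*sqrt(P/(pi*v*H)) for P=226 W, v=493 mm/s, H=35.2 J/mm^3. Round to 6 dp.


w = 2*sqrt(226/(pi*493*35.2)) = 0.12877 mm


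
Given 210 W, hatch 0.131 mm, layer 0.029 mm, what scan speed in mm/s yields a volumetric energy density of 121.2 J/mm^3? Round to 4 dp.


v = 210 / (121.2*0.131*0.029) = 456.0867 mm/s


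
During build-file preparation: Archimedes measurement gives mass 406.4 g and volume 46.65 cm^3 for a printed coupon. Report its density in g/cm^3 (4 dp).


rho = 406.4 / 46.65 = 8.7117 g/cm^3


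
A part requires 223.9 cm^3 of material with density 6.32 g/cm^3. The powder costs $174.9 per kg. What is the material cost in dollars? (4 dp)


Mass = 223.9*6.32/1000 = 1.415048 kg
Cost = 1.415048 * 174.9 = 247.4919 $


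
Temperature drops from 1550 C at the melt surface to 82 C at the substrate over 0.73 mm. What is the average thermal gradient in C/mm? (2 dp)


G = (1550-82)/0.73 = 2010.96 C/mm


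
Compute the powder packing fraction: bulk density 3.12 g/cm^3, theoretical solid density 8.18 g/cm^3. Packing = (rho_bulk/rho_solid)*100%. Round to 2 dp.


Packing = (3.12/8.18)*100 = 38.14 %


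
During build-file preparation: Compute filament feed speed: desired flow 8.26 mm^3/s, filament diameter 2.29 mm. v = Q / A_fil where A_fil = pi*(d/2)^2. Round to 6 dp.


A = pi*(2.29/2)^2 = 4.118707
v = 8.26 / 4.118707 = 2.005484 mm/s


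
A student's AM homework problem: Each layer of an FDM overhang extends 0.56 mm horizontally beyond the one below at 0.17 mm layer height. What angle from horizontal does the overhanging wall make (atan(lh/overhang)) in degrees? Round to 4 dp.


angle = atan(0.17/0.56) = 16.8868 degrees


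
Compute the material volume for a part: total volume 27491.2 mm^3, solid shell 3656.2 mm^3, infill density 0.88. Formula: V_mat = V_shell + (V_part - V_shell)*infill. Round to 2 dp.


V_infill = (27491.2 - 3656.2) * 0.88 = 20974.8
V_total = 3656.2 + 20974.8 = 24631.0 mm^3


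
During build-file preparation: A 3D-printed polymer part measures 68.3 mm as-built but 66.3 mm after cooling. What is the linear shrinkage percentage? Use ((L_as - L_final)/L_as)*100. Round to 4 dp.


Shrinkage = ((68.3-66.3)/68.3)*100 = 2.9283 %


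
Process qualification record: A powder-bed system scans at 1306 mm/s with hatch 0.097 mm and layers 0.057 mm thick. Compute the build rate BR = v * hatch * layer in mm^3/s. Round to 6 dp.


Rate = 1306 * 0.097 * 0.057 = 7.220874 mm^3/s


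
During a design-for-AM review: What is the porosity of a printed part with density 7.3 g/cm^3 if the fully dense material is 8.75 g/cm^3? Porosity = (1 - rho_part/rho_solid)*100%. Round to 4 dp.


Porosity = (1-7.3/8.75)*100 = 16.5714 %


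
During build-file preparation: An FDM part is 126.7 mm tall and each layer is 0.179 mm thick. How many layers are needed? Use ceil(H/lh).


Layers = ceil(126.7/0.179) = 708


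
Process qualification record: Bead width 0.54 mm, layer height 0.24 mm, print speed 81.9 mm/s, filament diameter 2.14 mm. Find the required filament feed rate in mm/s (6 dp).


Q = 0.54 * 0.24 * 81.9 = 10.61424 mm^3/s
A_fil = pi*(2.14/2)^2 = 3.59680943 mm^2
v_feed = 10.61424 / 3.59680943 = 2.951015 mm/s


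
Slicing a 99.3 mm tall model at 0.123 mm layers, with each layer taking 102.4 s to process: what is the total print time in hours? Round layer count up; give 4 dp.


Layers = ceil(99.3/0.123) = 808
t = 808 * 102.4 / 3600 = 22.9831 hrs


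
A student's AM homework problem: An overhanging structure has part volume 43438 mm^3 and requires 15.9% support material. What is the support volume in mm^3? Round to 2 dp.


V_support = 43438 * 0.159 = 6906.64 mm^3


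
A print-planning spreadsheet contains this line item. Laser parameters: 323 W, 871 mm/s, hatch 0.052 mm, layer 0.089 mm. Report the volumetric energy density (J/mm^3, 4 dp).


E = 323 / (871*0.052*0.089) = 80.1292 J/mm^3


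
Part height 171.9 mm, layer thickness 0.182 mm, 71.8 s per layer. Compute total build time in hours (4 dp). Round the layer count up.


Layers = ceil(171.9/0.182) = 945
t = 945 * 71.8 / 3600 = 18.8475 hrs


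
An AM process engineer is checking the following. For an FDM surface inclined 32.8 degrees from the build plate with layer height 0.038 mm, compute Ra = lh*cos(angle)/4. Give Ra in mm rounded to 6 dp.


Ra = 0.038 * cos(32.8) / 4 = 0.007985 mm


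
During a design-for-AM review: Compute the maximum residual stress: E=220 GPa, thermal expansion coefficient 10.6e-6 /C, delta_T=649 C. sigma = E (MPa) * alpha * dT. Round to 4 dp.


sigma = 220*1000 * 10.6e-6 * 649 = 1513.468 MPa


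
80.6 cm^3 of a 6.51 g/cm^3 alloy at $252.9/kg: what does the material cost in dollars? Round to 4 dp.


Mass = 80.6*6.51/1000 = 0.524706 kg
Cost = 0.524706 * 252.9 = 132.6981 $


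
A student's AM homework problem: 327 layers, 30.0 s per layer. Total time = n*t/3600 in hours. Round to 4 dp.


t = 327 * 30.0 / 3600 = 2.725 hrs


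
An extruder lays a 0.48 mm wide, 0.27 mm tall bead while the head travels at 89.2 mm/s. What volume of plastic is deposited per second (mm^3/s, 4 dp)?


Rate = 0.48 * 0.27 * 89.2 = 11.5603 mm^3/s


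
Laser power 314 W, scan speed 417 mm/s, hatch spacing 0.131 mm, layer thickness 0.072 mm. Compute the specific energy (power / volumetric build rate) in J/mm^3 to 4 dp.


Build rate = 417 * 0.131 * 0.072 = 3.933144 mm^3/s
SE = 314 / 3.933144 = 79.8344 J/mm^3


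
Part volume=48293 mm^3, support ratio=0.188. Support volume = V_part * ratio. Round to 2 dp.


V_support = 48293 * 0.188 = 9079.08 mm^3


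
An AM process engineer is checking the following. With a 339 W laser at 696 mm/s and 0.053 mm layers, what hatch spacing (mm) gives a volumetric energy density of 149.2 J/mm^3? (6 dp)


h = 339 / (149.2*696*0.053) = 0.061595 mm


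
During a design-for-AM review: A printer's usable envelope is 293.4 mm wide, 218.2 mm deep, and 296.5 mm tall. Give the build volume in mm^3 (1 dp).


V = 293.4 * 218.2 * 296.5 = 18981894.4 mm^3


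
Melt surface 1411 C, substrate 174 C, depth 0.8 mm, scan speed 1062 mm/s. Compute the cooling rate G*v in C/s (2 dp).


G = (1411-174)/0.8 = 1546.25 C/mm
CR = 1546.25 * 1062 = 1642117.5 C/s


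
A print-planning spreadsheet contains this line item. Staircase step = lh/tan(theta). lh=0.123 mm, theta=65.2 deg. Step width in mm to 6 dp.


step = 0.123 / tan(65.2) = 0.056834 mm


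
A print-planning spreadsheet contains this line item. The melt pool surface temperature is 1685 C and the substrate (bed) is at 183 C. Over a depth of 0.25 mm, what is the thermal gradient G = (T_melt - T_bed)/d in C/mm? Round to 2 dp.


G = (1685-183)/0.25 = 6008.0 C/mm


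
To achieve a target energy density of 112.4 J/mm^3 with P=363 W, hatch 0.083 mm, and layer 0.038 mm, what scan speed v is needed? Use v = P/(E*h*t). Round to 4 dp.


v = 363 / (112.4*0.083*0.038) = 1023.9497 mm/s


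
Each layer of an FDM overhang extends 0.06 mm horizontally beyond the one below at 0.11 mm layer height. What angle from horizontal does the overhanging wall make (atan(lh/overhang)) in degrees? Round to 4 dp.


angle = atan(0.11/0.06) = 61.3895 degrees


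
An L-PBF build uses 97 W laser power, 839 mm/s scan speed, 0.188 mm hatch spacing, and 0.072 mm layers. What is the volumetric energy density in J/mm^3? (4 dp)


E = 97 / (839*0.188*0.072) = 8.5412 J/mm^3


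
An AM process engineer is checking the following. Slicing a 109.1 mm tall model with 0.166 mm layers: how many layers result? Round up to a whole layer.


Layers = ceil(109.1/0.166) = 658


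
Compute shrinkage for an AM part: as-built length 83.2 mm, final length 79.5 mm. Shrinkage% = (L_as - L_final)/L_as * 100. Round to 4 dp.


Shrinkage = ((83.2-79.5)/83.2)*100 = 4.4471 %


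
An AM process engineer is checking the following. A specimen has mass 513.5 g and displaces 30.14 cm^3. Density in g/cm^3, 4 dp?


rho = 513.5 / 30.14 = 17.0372 g/cm^3


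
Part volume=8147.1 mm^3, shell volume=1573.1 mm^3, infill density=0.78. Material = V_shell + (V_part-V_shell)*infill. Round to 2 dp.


V_infill = (8147.1 - 1573.1) * 0.78 = 5127.72
V_total = 1573.1 + 5127.72 = 6700.82 mm^3


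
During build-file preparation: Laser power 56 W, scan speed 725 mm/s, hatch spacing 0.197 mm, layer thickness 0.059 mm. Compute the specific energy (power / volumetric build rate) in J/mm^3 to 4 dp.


Build rate = 725 * 0.197 * 0.059 = 8.426675 mm^3/s
SE = 56 / 8.426675 = 6.6456 J/mm^3


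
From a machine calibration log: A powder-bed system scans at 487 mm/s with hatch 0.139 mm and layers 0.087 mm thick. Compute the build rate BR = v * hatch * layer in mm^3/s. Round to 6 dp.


Rate = 487 * 0.139 * 0.087 = 5.889291 mm^3/s


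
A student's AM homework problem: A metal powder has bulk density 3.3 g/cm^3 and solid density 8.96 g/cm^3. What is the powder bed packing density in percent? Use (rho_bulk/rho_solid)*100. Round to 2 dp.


Packing = (3.3/8.96)*100 = 36.83 %


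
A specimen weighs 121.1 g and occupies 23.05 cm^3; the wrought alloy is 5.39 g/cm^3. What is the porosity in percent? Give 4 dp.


rho_part = 121.1 / 23.05 = 5.2537961 g/cm^3
Porosity = (1 - 5.2537961/5.39)*100 = 2.527 %


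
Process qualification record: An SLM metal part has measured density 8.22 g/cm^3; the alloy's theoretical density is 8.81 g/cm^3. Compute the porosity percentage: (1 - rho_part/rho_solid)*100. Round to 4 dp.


Porosity = (1-8.22/8.81)*100 = 6.6969 %


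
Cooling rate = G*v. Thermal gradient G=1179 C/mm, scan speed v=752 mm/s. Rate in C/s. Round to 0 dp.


CR = 1179 * 752 = 886608 C/s


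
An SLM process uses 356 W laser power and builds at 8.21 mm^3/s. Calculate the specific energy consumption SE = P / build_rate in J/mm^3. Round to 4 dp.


SE = 356 / 8.21 = 43.3618 J/mm^3


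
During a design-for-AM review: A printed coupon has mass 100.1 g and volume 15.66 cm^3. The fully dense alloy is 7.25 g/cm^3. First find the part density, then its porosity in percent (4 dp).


rho_part = 100.1 / 15.66 = 6.39208174 g/cm^3
Porosity = (1 - 6.39208174/7.25)*100 = 11.8334 %


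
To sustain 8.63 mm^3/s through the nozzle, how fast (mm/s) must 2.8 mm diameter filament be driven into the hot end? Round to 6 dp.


A = pi*(2.8/2)^2 = 6.157522
v = 8.63 / 6.157522 = 1.401538 mm/s


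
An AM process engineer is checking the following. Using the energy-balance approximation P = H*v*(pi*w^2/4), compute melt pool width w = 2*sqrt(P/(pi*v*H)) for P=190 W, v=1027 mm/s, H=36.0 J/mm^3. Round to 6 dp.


w = 2*sqrt(190/(pi*1027*36.0)) = 0.08089 mm


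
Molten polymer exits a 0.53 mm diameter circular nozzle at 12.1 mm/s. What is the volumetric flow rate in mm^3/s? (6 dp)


A = pi*(0.53/2)^2 = 0.22061834 mm^2
Q = 0.22061834 * 12.1 = 2.669482 mm^3/s


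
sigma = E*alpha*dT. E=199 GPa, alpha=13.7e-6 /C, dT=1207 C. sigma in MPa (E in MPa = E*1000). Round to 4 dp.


sigma = 199*1000 * 13.7e-6 * 1207 = 3290.6441 MPa


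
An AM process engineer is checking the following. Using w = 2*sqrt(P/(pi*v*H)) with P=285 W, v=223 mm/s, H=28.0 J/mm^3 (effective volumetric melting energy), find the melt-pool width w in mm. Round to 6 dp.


w = 2*sqrt(285/(pi*223*28.0)) = 0.241072 mm


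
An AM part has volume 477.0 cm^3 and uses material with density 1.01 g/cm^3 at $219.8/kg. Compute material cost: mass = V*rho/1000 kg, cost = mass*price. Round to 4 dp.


Mass = 477.0*1.01/1000 = 0.48177 kg
Cost = 0.48177 * 219.8 = 105.893 $


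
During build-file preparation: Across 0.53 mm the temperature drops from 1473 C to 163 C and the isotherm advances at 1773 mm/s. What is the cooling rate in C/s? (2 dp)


G = (1473-163)/0.53 = 2471.69811321 C/mm
CR = 2471.69811321 * 1773 = 4382320.75 C/s


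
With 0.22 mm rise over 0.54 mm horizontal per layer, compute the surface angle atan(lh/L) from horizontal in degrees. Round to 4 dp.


angle = atan(0.22/0.54) = 22.1663 degrees


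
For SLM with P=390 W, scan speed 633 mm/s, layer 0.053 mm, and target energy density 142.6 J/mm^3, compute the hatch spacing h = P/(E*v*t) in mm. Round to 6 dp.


h = 390 / (142.6*633*0.053) = 0.08152 mm


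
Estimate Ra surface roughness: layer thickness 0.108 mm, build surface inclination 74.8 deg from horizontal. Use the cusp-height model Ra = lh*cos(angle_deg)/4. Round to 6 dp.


Ra = 0.108 * cos(74.8) / 4 = 0.007079 mm


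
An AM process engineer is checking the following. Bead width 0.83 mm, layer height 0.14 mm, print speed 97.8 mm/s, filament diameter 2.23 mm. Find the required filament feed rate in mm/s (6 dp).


Q = 0.83 * 0.14 * 97.8 = 11.36436 mm^3/s
A_fil = pi*(2.23/2)^2 = 3.90570653 mm^2
v_feed = 11.36436 / 3.90570653 = 2.909681 mm/s


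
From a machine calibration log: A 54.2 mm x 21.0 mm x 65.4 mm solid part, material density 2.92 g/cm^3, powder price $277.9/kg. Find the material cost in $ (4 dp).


V = 54.2 * 21.0 * 65.4 = 74438.28 mm^3 = 74.43828 cm^3
Mass = 74.43828 * 2.92 / 1000 = 0.21735978 kg
Cost = 0.21735978 * 277.9 = 60.4043 $


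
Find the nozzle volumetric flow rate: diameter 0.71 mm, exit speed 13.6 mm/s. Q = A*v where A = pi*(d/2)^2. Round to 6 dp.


A = pi*(0.71/2)^2 = 0.39591921 mm^2
Q = 0.39591921 * 13.6 = 5.384501 mm^3/s


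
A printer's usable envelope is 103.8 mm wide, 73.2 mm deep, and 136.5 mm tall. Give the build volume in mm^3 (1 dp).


V = 103.8 * 73.2 * 136.5 = 1037148.8 mm^3


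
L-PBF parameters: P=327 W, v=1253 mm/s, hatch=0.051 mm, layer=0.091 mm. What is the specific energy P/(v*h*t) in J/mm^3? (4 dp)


Build rate = 1253 * 0.051 * 0.091 = 5.815173 mm^3/s
SE = 327 / 5.815173 = 56.2322 J/mm^3


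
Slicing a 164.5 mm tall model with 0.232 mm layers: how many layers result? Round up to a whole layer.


Layers = ceil(164.5/0.232) = 710


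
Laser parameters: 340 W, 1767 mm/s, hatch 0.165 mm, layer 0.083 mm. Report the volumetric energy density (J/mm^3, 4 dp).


E = 340 / (1767*0.165*0.083) = 14.0501 J/mm^3


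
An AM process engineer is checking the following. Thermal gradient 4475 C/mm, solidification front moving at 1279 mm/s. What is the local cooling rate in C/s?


CR = 4475 * 1279 = 5723525 C/s


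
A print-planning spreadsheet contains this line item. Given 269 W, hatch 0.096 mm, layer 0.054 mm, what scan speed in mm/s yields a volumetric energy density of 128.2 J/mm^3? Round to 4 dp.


v = 269 / (128.2*0.096*0.054) = 404.7616 mm/s


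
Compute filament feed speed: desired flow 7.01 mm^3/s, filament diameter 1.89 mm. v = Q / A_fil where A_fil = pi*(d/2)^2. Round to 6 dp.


A = pi*(1.89/2)^2 = 2.805521
v = 7.01 / 2.805521 = 2.498645 mm/s


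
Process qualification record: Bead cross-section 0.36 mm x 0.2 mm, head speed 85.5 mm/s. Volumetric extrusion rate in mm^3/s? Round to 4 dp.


Rate = 0.36 * 0.2 * 85.5 = 6.156 mm^3/s


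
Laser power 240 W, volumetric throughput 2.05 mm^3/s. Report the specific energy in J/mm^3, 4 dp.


SE = 240 / 2.05 = 117.0732 J/mm^3


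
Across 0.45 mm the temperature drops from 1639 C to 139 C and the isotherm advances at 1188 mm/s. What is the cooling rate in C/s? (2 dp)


G = (1639-139)/0.45 = 3333.33333333 C/mm
CR = 3333.33333333 * 1188 = 3960000.0 C/s


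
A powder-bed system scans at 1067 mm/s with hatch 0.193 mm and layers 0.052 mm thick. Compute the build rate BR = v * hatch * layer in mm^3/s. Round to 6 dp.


Rate = 1067 * 0.193 * 0.052 = 10.708412 mm^3/s


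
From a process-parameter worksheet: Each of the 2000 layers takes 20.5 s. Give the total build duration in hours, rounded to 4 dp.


t = 2000 * 20.5 / 3600 = 11.3889 hrs


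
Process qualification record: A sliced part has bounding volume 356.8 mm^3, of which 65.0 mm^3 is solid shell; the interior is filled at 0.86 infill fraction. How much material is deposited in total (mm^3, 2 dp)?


V_infill = (356.8 - 65.0) * 0.86 = 250.95
V_total = 65.0 + 250.95 = 315.95 mm^3


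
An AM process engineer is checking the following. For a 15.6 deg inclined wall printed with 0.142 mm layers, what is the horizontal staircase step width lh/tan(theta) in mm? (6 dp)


step = 0.142 / tan(15.6) = 0.508587 mm


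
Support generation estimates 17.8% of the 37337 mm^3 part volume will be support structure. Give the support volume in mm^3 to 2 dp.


V_support = 37337 * 0.178 = 6645.99 mm^3


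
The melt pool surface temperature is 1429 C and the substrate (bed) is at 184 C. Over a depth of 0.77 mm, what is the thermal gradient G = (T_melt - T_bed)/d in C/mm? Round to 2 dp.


G = (1429-184)/0.77 = 1616.88 C/mm


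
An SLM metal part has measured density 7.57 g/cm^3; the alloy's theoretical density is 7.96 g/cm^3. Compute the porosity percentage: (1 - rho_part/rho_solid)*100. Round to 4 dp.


Porosity = (1-7.57/7.96)*100 = 4.8995 %


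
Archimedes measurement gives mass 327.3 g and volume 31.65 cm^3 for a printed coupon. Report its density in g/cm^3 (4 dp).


rho = 327.3 / 31.65 = 10.3412 g/cm^3


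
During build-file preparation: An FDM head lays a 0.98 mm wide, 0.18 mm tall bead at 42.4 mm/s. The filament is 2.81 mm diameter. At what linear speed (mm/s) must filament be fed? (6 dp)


Q = 0.98 * 0.18 * 42.4 = 7.47936 mm^3/s
A_fil = pi*(2.81/2)^2 = 6.20158244 mm^2
v_feed = 7.47936 / 6.20158244 = 1.206041 mm/s


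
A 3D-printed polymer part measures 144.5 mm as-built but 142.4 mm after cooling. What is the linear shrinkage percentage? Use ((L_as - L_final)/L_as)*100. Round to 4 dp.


Shrinkage = ((144.5-142.4)/144.5)*100 = 1.4533 %


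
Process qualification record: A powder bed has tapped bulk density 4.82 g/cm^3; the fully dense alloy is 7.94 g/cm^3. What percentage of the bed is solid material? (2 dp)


Packing = (4.82/7.94)*100 = 60.71 %


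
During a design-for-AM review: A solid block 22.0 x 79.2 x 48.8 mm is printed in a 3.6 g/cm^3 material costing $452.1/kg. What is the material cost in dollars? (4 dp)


V = 22.0 * 79.2 * 48.8 = 85029.12 mm^3 = 85.02912 cm^3
Mass = 85.02912 * 3.6 / 1000 = 0.30610483 kg
Cost = 0.30610483 * 452.1 = 138.39 $


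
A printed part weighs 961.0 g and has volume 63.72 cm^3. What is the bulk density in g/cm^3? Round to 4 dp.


rho = 961.0 / 63.72 = 15.0816 g/cm^3


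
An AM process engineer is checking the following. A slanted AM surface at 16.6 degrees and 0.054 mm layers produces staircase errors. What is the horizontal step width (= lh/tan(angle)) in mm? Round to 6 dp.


step = 0.054 / tan(16.6) = 0.181139 mm


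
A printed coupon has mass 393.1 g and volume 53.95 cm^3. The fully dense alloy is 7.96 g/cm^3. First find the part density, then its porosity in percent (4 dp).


rho_part = 393.1 / 53.95 = 7.28637627 g/cm^3
Porosity = (1 - 7.28637627/7.96)*100 = 8.4626 %


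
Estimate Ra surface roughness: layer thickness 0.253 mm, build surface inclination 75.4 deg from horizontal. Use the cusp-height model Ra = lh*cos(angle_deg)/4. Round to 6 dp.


Ra = 0.253 * cos(75.4) / 4 = 0.015943 mm


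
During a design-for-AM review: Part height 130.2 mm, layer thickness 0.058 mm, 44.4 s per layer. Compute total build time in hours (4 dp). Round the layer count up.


Layers = ceil(130.2/0.058) = 2245
t = 2245 * 44.4 / 3600 = 27.6883 hrs


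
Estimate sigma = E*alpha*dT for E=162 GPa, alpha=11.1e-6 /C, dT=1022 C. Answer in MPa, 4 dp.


sigma = 162*1000 * 11.1e-6 * 1022 = 1837.7604 MPa


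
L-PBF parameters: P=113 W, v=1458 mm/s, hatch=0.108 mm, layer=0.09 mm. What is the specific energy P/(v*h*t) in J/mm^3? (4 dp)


Build rate = 1458 * 0.108 * 0.09 = 14.17176 mm^3/s
SE = 113 / 14.17176 = 7.9736 J/mm^3


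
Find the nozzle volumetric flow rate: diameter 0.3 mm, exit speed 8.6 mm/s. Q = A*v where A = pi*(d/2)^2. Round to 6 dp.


A = pi*(0.3/2)^2 = 0.07068583 mm^2
Q = 0.07068583 * 8.6 = 0.607898 mm^3/s


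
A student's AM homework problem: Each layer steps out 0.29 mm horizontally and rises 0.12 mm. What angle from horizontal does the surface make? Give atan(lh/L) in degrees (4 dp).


angle = atan(0.12/0.29) = 22.4794 degrees


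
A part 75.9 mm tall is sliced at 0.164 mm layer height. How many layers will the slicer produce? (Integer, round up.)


Layers = ceil(75.9/0.164) = 463


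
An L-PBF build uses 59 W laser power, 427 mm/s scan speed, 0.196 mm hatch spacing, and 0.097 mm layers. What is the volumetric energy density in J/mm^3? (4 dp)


E = 59 / (427*0.196*0.097) = 7.2677 J/mm^3
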